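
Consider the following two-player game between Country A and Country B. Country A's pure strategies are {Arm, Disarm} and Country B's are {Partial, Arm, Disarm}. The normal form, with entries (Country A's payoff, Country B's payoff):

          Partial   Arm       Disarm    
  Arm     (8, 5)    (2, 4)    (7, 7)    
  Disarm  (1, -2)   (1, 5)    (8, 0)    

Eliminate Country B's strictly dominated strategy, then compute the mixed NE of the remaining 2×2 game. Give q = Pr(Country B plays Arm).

Country B's strategy Partial is strictly dominated by Disarm: 7 > 5 and 0 > -2. Eliminate Partial.
For Country A to be willing to mix, Country A must be indifferent between Arm and Disarm, which pins down Country B's mix.
  Country A's payoff to Arm: q·2 + (1−q)·7 = -5q + 7
  Country A's payoff to Disarm: q·1 + (1−q)·8 = -7q + 8
  -5q + 7 = -7q + 8  ⇒  2q = 1  ⇒  q = 1/2.

q = 1/2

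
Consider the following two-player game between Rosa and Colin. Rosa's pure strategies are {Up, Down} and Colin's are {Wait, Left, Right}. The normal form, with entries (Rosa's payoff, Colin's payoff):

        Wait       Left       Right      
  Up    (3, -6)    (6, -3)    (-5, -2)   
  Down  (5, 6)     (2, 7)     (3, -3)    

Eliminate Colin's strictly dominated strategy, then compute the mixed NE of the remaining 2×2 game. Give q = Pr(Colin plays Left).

Colin's strategy Wait is strictly dominated by Left: -3 > -6 and 7 > 6. Eliminate Wait.
For Rosa to be willing to mix, Rosa must be indifferent between Up and Down, which pins down Colin's mix.
  Rosa's payoff to Up: q·6 + (1−q)·(-5) = 11q - 5
  Rosa's payoff to Down: q·2 + (1−q)·3 = -q + 3
  11q - 5 = -q + 3  ⇒  12q = 8  ⇒  q = 2/3.

q = 2/3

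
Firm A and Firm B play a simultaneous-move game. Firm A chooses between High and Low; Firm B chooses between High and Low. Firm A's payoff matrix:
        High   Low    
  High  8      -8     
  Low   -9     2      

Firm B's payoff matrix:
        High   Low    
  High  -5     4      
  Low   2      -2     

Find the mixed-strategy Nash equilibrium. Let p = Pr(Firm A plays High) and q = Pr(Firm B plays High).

Firm B's indifference between High and Low determines Firm A's mixing probability p:
  Firm B's expected payoff from High: p·(-5) + (1−p)·2 = -7p + 2
  Firm B's expected payoff from Low: p·4 + (1−p)·(-2) = 6p - 2
  -7p + 2 = 6p - 2  ⇒  -13p = -4  ⇒  p = 4/13.
Set Firm A's expected payoff from High equal to that from Low:
  Firm A's payoff to High: q·8 + (1−q)·(-8) = 16q - 8
  Firm A's payoff to Low: q·(-9) + (1−q)·2 = -11q + 2
  16q - 8 = -11q + 2  ⇒  27q = 10  ⇒  q = 10/27.

p = 4/13, q = 10/27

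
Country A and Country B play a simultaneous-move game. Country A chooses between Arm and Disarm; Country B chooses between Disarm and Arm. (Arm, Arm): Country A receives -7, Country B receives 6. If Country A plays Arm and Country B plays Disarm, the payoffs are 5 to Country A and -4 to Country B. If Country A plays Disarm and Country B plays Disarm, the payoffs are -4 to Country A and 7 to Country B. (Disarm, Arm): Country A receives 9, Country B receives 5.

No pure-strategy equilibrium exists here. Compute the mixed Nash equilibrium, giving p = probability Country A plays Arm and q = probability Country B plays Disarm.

Country B's indifference between Disarm and Arm determines Country A's mixing probability p:
  Country B's payoff to Disarm: p·(-4) + (1−p)·7 = -11p + 7
  Country B's payoff to Arm: p·6 + (1−p)·5 = p + 5
  -11p + 7 = p + 5  ⇒  -12p = -2  ⇒  p = 1/6.
Set Country A's expected payoff from Arm equal to that from Disarm:
  Country A's payoff from Arm: q·5 + (1−q)·(-7) = 12q - 7
  Country A's payoff from Disarm: q·(-4) + (1−q)·9 = -13q + 9
  12q - 7 = -13q + 9  ⇒  25q = 16  ⇒  q = 16/25.

p = 1/6, q = 16/25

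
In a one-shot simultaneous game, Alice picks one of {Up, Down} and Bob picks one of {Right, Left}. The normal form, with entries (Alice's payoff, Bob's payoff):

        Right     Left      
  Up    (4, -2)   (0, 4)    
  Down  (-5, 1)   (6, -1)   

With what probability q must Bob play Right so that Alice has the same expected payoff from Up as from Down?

q = 2/5

Set Alice's expected payoff from Up equal to that from Down:
  Alice's payoff from Up: q·4 + (1−q)·0 = 4q
  Alice's payoff from Down: q·(-5) + (1−q)·6 = -11q + 6
  4q = -11q + 6  ⇒  15q = 6  ⇒  q = 2/5.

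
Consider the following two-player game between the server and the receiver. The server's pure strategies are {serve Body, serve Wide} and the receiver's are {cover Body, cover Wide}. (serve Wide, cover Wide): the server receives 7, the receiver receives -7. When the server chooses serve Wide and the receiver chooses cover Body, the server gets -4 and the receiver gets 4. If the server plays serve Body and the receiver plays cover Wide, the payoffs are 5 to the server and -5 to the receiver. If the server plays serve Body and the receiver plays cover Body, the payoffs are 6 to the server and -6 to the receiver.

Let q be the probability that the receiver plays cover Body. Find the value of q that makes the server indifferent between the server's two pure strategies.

q = 1/6

For the server to be willing to mix, the server must be indifferent between serve Body and serve Wide, which pins down the receiver's mix.
  the server's payoff to serve Body: q·6 + (1−q)·5 = q + 5
  the server's payoff to serve Wide: q·(-4) + (1−q)·7 = -11q + 7
  q + 5 = -11q + 7  ⇒  12q = 2  ⇒  q = 1/6.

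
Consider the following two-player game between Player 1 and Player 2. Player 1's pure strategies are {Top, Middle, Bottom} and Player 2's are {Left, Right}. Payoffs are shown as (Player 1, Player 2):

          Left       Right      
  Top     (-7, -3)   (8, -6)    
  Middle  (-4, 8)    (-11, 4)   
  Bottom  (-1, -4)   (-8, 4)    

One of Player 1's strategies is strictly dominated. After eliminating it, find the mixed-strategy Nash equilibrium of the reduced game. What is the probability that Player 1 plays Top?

p = 8/11

Player 1's strategy Middle is strictly dominated by Bottom: -1 > -4 and -8 > -11. Eliminate Middle.
In a mixed equilibrium Player 2 is indifferent between Left and Right; this condition fixes p.
  Player 2's payoff to Left: p·(-3) + (1−p)·(-4) = p - 4
  Player 2's payoff to Right: p·(-6) + (1−p)·4 = -10p + 4
  p - 4 = -10p + 4  ⇒  11p = 8  ⇒  p = 8/11.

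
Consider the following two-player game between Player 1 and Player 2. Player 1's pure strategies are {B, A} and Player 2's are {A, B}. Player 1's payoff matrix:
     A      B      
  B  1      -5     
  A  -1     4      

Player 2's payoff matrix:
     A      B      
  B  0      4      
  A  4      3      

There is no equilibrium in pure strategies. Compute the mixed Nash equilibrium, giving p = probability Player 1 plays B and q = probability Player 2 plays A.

For Player 2 to be willing to mix, Player 2 must be indifferent between A and B, which pins down Player 1's mix.
  Player 2's payoff from A: p·0 + (1−p)·4 = -4p + 4
  Player 2's payoff from B: p·4 + (1−p)·3 = p + 3
  -4p + 4 = p + 3  ⇒  -5p = -1  ⇒  p = 1/5.
Player 1's indifference between B and A determines Player 2's mixing probability q:
  Player 1's payoff from B: q·1 + (1−q)·(-5) = 6q - 5
  Player 1's payoff from A: q·(-1) + (1−q)·4 = -5q + 4
  6q - 5 = -5q + 4  ⇒  11q = 9  ⇒  q = 9/11.

p = 1/5, q = 9/11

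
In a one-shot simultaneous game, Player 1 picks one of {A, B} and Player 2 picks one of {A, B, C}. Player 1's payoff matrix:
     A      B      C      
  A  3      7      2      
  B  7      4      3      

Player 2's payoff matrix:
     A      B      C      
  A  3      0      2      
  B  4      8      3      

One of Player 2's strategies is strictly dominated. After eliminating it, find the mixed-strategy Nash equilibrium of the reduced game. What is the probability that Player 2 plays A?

q = 3/7

Player 2's strategy C is strictly dominated by A: 3 > 2 and 4 > 3. Eliminate C.
For Player 1 to be willing to mix, Player 1 must be indifferent between A and B, which pins down Player 2's mix.
  Player 1's expected payoff from A: q·3 + (1−q)·7 = -4q + 7
  Player 1's expected payoff from B: q·7 + (1−q)·4 = 3q + 4
  -4q + 7 = 3q + 4  ⇒  -7q = -3  ⇒  q = 3/7.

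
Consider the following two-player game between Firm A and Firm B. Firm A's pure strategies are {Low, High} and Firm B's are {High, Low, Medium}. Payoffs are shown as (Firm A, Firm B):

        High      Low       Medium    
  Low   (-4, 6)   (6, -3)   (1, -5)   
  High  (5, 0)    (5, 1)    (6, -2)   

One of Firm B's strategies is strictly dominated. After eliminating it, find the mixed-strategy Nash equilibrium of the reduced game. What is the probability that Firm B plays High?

q = 1/10

Firm B's strategy Medium is strictly dominated by Low: -3 > -5 and 1 > -2. Eliminate Medium.
For Firm A to be willing to mix, Firm A must be indifferent between Low and High, which pins down Firm B's mix.
  Firm A's expected payoff from Low: q·(-4) + (1−q)·6 = -10q + 6
  Firm A's expected payoff from High: q·5 + (1−q)·5 = 5
  -10q + 6 = 5  ⇒  -10q = -1  ⇒  q = 1/10.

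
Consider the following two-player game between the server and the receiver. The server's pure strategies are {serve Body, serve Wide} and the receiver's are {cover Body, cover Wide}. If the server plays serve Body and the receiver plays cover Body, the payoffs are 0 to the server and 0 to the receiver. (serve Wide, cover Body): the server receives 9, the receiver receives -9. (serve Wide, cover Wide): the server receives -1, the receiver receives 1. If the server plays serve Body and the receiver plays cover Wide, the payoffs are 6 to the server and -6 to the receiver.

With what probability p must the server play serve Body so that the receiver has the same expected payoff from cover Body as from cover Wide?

The receiver's indifference between cover Body and cover Wide determines the server's mixing probability p:
  the receiver's payoff from cover Body: p·0 + (1−p)·(-9) = 9p - 9
  the receiver's payoff from cover Wide: p·(-6) + (1−p)·1 = -7p + 1
  9p - 9 = -7p + 1  ⇒  16p = 10  ⇒  p = 5/8.

p = 5/8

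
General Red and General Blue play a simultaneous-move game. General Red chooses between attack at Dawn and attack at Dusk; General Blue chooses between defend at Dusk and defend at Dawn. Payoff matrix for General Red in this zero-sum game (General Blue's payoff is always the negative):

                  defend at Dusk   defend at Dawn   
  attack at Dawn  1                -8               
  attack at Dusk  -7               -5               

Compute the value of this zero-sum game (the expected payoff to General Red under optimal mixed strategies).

Set General Red's expected payoff from attack at Dawn equal to that from attack at Dusk:
  General Red's payoff from attack at Dawn: q·1 + (1−q)·(-8) = 9q - 8
  General Red's payoff from attack at Dusk: q·(-7) + (1−q)·(-5) = -2q - 5
  9q - 8 = -2q - 5  ⇒  11q = 3  ⇒  q = 3/11.
The value is General Red's expected payoff against this mix (using attack at Dawn): (3/11)·1 + (8/11)·(-8) = -61/11.

v = -61/11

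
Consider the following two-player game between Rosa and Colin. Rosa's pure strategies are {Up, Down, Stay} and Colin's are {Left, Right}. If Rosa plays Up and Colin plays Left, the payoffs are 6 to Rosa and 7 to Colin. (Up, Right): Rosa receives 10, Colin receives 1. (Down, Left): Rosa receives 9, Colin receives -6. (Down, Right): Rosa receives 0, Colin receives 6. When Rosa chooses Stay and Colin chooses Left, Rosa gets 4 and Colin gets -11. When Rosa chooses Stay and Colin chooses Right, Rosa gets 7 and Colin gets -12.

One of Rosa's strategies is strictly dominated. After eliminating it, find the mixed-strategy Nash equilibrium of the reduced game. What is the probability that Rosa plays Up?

p = 2/3

Rosa's strategy Stay is strictly dominated by Up: 6 > 4 and 10 > 7. Eliminate Stay.
Rosa's mix must leave Colin indifferent between Left and Right.
  Colin's expected payoff from Left: p·7 + (1−p)·(-6) = 13p - 6
  Colin's expected payoff from Right: p·1 + (1−p)·6 = -5p + 6
  13p - 6 = -5p + 6  ⇒  18p = 12  ⇒  p = 2/3.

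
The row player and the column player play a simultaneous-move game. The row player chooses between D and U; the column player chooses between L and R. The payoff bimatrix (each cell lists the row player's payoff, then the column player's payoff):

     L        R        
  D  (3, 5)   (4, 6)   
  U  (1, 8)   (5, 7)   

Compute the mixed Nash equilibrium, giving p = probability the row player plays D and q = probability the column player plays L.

In a mixed equilibrium the column player is indifferent between L and R; this condition fixes p.
  the column player's expected payoff from L: p·5 + (1−p)·8 = -3p + 8
  the column player's expected payoff from R: p·6 + (1−p)·7 = -p + 7
  -3p + 8 = -p + 7  ⇒  -2p = -1  ⇒  p = 1/2.
For the row player to be willing to mix, the row player must be indifferent between D and U, which pins down the column player's mix.
  the row player's expected payoff from D: q·3 + (1−q)·4 = -q + 4
  the row player's expected payoff from U: q·1 + (1−q)·5 = -4q + 5
  -q + 4 = -4q + 5  ⇒  3q = 1  ⇒  q = 1/3.

p = 1/2, q = 1/3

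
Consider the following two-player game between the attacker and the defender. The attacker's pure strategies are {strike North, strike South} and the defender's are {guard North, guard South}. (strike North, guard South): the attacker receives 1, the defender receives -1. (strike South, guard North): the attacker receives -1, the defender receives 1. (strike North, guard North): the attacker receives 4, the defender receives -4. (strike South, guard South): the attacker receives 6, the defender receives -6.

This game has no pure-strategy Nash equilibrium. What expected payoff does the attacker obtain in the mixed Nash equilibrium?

In a mixed equilibrium the attacker is indifferent between strike North and strike South; this condition fixes q.
  the attacker's payoff from strike North: q·4 + (1−q)·1 = 3q + 1
  the attacker's payoff from strike South: q·(-1) + (1−q)·6 = -7q + 6
  3q + 1 = -7q + 6  ⇒  10q = 5  ⇒  q = 1/2.
At equilibrium the attacker is indifferent across rows, so the attacker's payoff equals the payoff from strike North: (1/2)·4 + (1/2)·1 = 5/2.

5/2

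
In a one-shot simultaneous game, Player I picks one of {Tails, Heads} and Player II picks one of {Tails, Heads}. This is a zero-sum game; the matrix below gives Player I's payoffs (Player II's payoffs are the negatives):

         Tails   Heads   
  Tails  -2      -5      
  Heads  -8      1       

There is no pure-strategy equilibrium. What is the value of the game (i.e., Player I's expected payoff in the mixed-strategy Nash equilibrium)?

v = -7/2

In a mixed equilibrium Player I is indifferent between Tails and Heads; this condition fixes q.
  Player I's payoff from Tails: q·(-2) + (1−q)·(-5) = 3q - 5
  Player I's payoff from Heads: q·(-8) + (1−q)·1 = -9q + 1
  3q - 5 = -9q + 1  ⇒  12q = 6  ⇒  q = 1/2.
The value is Player I's expected payoff against this mix (using Tails): (1/2)·(-2) + (1/2)·(-5) = -7/2.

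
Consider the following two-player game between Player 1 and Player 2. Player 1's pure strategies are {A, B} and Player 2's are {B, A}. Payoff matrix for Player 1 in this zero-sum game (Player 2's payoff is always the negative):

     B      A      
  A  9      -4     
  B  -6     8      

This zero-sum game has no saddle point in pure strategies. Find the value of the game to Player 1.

For Player 1 to be willing to mix, Player 1 must be indifferent between A and B, which pins down Player 2's mix.
  Player 1's payoff from A: q·9 + (1−q)·(-4) = 13q - 4
  Player 1's payoff from B: q·(-6) + (1−q)·8 = -14q + 8
  13q - 4 = -14q + 8  ⇒  27q = 12  ⇒  q = 4/9.
The value is Player 1's expected payoff against this mix (using A): (4/9)·9 + (5/9)·(-4) = 16/9.

v = 16/9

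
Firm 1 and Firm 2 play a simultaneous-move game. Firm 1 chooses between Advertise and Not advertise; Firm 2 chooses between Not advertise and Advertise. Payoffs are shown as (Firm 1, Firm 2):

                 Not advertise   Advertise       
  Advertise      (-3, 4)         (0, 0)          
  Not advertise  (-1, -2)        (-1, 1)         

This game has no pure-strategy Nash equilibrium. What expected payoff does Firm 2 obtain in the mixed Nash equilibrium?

4/7

Firm 2's indifference between Not advertise and Advertise determines Firm 1's mixing probability p:
  Firm 2's payoff from Not advertise: p·4 + (1−p)·(-2) = 6p - 2
  Firm 2's payoff from Advertise: p·0 + (1−p)·1 = -p + 1
  6p - 2 = -p + 1  ⇒  7p = 3  ⇒  p = 3/7.
At equilibrium Firm 2 is indifferent across columns, so Firm 2's payoff equals the payoff from Not advertise: (3/7)·4 + (4/7)·(-2) = 4/7.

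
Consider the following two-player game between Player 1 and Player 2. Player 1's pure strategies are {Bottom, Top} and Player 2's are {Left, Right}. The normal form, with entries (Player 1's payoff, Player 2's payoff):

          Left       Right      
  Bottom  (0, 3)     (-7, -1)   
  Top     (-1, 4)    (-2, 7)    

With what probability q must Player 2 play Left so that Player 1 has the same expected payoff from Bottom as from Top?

q = 5/6

In a mixed equilibrium Player 1 is indifferent between Bottom and Top; this condition fixes q.
  Player 1's payoff from Bottom: q·0 + (1−q)·(-7) = 7q - 7
  Player 1's payoff from Top: q·(-1) + (1−q)·(-2) = q - 2
  7q - 7 = q - 2  ⇒  6q = 5  ⇒  q = 5/6.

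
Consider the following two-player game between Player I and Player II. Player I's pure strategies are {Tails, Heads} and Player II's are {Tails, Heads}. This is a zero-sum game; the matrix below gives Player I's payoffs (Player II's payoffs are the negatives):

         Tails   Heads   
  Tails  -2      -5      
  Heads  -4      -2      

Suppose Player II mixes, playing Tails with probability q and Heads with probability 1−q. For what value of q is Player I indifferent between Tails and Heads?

q = 3/5

Set Player I's expected payoff from Tails equal to that from Heads:
  Player I's payoff to Tails: q·(-2) + (1−q)·(-5) = 3q - 5
  Player I's payoff to Heads: q·(-4) + (1−q)·(-2) = -2q - 2
  3q - 5 = -2q - 2  ⇒  5q = 3  ⇒  q = 3/5.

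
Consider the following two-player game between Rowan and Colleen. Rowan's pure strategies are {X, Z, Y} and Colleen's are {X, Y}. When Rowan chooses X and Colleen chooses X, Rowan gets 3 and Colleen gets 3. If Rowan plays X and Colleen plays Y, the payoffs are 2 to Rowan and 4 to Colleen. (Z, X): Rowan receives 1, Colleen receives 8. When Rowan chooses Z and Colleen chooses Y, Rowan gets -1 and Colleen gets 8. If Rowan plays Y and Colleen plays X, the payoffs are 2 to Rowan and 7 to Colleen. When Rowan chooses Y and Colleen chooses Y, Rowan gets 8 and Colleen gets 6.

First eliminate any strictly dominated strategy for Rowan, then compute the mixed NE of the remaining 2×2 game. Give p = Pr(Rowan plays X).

Rowan's strategy Z is strictly dominated by X: 3 > 1 and 2 > -1. Eliminate Z.
Colleen's indifference between X and Y determines Rowan's mixing probability p:
  Colleen's payoff from X: p·3 + (1−p)·7 = -4p + 7
  Colleen's payoff from Y: p·4 + (1−p)·6 = -2p + 6
  -4p + 7 = -2p + 6  ⇒  -2p = -1  ⇒  p = 1/2.

p = 1/2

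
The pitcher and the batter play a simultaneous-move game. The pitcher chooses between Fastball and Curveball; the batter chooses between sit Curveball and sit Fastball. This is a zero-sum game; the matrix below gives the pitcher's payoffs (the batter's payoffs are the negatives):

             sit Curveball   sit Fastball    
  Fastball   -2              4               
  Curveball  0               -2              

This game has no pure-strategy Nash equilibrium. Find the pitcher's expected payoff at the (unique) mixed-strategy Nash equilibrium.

The batter's mix must leave the pitcher indifferent between Fastball and Curveball.
  the pitcher's expected payoff from Fastball: q·(-2) + (1−q)·4 = -6q + 4
  the pitcher's expected payoff from Curveball: q·0 + (1−q)·(-2) = 2q - 2
  -6q + 4 = 2q - 2  ⇒  -8q = -6  ⇒  q = 3/4.
At equilibrium the pitcher is indifferent across rows, so the pitcher's payoff equals the payoff from Fastball: (3/4)·(-2) + (1/4)·4 = -1/2.

-1/2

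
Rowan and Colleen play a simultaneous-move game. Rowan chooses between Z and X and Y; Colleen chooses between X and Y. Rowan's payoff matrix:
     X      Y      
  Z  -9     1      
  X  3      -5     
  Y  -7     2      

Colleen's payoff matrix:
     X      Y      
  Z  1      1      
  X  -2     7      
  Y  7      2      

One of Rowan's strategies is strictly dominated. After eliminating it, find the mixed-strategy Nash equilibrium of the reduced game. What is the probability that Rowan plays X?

Rowan's strategy Z is strictly dominated by Y: -7 > -9 and 2 > 1. Eliminate Z.
In a mixed equilibrium Colleen is indifferent between X and Y; this condition fixes p.
  Colleen's expected payoff from X: p·(-2) + (1−p)·7 = -9p + 7
  Colleen's expected payoff from Y: p·7 + (1−p)·2 = 5p + 2
  -9p + 7 = 5p + 2  ⇒  -14p = -5  ⇒  p = 5/14.

p = 5/14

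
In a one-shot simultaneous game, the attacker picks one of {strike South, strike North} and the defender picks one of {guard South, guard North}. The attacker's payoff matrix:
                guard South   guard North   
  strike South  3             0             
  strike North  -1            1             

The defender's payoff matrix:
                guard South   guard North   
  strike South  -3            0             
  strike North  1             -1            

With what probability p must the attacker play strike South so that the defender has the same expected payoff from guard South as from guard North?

p = 2/5

For the defender to be willing to mix, the defender must be indifferent between guard South and guard North, which pins down the attacker's mix.
  the defender's expected payoff from guard South: p·(-3) + (1−p)·1 = -4p + 1
  the defender's expected payoff from guard North: p·0 + (1−p)·(-1) = p - 1
  -4p + 1 = p - 1  ⇒  -5p = -2  ⇒  p = 2/5.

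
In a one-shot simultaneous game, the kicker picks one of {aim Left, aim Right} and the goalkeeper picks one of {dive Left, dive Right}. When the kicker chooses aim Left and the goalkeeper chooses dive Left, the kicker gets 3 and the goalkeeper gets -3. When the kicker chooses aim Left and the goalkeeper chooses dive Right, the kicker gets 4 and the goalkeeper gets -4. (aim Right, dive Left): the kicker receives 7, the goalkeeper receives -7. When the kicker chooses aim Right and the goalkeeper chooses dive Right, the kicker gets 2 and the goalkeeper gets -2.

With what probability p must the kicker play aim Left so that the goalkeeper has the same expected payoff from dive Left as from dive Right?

p = 5/6

In a mixed equilibrium the goalkeeper is indifferent between dive Left and dive Right; this condition fixes p.
  the goalkeeper's payoff from dive Left: p·(-3) + (1−p)·(-7) = 4p - 7
  the goalkeeper's payoff from dive Right: p·(-4) + (1−p)·(-2) = -2p - 2
  4p - 7 = -2p - 2  ⇒  6p = 5  ⇒  p = 5/6.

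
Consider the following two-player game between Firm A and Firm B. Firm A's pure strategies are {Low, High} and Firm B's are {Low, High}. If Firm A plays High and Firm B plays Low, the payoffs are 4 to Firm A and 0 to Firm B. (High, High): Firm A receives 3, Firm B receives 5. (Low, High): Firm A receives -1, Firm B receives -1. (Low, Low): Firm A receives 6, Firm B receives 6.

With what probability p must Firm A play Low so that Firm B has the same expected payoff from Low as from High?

p = 5/12

In a mixed equilibrium Firm B is indifferent between Low and High; this condition fixes p.
  Firm B's payoff from Low: p·6 + (1−p)·0 = 6p
  Firm B's payoff from High: p·(-1) + (1−p)·5 = -6p + 5
  6p = -6p + 5  ⇒  12p = 5  ⇒  p = 5/12.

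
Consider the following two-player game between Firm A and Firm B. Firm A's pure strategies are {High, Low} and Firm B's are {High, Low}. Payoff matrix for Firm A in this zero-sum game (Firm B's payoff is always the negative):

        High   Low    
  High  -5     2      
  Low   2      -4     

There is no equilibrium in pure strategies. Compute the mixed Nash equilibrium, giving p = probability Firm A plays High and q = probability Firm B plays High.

p = 6/13, q = 6/13

In a mixed equilibrium Firm B is indifferent between High and Low; this condition fixes p.
  Firm B's payoff from High: p·5 + (1−p)·(-2) = 7p - 2
  Firm B's payoff from Low: p·(-2) + (1−p)·4 = -6p + 4
  7p - 2 = -6p + 4  ⇒  13p = 6  ⇒  p = 6/13.
Set Firm A's expected payoff from High equal to that from Low:
  Firm A's payoff to High: q·(-5) + (1−q)·2 = -7q + 2
  Firm A's payoff to Low: q·2 + (1−q)·(-4) = 6q - 4
  -7q + 2 = 6q - 4  ⇒  -13q = -6  ⇒  q = 6/13.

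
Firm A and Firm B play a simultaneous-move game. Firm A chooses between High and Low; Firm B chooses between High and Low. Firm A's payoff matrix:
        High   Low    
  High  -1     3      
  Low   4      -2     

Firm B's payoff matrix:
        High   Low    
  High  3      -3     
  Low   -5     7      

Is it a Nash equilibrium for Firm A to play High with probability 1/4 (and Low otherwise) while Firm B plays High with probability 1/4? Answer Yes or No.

Given Firm A's mix p = 1/4, Firm B's payoff from High is -3 but from Low is 9/2. Firm B strictly prefers Low, so Firm B would not mix.
So the proposed profile is not a Nash equilibrium.

No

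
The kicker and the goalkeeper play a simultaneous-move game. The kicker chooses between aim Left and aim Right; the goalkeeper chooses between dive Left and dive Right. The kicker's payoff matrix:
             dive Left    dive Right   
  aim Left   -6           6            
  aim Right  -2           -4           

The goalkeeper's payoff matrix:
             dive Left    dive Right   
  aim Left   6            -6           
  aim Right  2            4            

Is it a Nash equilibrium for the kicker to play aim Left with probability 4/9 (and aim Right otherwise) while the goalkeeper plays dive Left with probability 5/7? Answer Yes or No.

Given the kicker's mix p = 4/9, the goalkeeper's payoff from dive Left is 34/9 but from dive Right is -4/9. The goalkeeper strictly prefers dive Left, so the goalkeeper would not mix.
So the proposed profile is not a Nash equilibrium.

No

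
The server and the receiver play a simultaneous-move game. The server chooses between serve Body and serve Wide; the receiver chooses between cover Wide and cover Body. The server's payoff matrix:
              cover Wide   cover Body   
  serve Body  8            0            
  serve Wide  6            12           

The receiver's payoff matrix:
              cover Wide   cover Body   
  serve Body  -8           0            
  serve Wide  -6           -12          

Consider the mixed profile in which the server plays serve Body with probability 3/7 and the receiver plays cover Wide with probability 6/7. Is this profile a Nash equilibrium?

Check the receiver's indifference given the server's mix p = 3/7:
  payoff from cover Wide = -48/7; payoff from cover Body = -48/7 — equal.
Check the server's indifference given the receiver's mix q = 6/7:
  payoff from serve Body = 48/7; payoff from serve Wide = 48/7 — equal.
Both players are indifferent, so neither can profitably deviate.

Yes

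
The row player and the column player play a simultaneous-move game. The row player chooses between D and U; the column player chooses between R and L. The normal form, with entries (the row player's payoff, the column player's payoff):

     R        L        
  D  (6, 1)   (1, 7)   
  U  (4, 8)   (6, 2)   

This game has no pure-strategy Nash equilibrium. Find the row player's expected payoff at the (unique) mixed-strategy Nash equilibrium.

For the row player to be willing to mix, the row player must be indifferent between D and U, which pins down the column player's mix.
  the row player's expected payoff from D: q·6 + (1−q)·1 = 5q + 1
  the row player's expected payoff from U: q·4 + (1−q)·6 = -2q + 6
  5q + 1 = -2q + 6  ⇒  7q = 5  ⇒  q = 5/7.
At equilibrium the row player is indifferent across rows, so the row player's payoff equals the payoff from D: (5/7)·6 + (2/7)·1 = 32/7.

32/7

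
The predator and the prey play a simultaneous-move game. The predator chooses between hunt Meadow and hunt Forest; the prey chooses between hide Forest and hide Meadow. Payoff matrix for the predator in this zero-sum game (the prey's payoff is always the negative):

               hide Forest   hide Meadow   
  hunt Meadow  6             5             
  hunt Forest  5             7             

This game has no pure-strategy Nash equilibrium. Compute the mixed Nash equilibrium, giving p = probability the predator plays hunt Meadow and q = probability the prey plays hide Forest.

In a mixed equilibrium the prey is indifferent between hide Forest and hide Meadow; this condition fixes p.
  the prey's payoff to hide Forest: p·(-6) + (1−p)·(-5) = -p - 5
  the prey's payoff to hide Meadow: p·(-5) + (1−p)·(-7) = 2p - 7
  -p - 5 = 2p - 7  ⇒  -3p = -2  ⇒  p = 2/3.
The predator's indifference between hunt Meadow and hunt Forest determines the prey's mixing probability q:
  the predator's payoff to hunt Meadow: q·6 + (1−q)·5 = q + 5
  the predator's payoff to hunt Forest: q·5 + (1−q)·7 = -2q + 7
  q + 5 = -2q + 7  ⇒  3q = 2  ⇒  q = 2/3.

p = 2/3, q = 2/3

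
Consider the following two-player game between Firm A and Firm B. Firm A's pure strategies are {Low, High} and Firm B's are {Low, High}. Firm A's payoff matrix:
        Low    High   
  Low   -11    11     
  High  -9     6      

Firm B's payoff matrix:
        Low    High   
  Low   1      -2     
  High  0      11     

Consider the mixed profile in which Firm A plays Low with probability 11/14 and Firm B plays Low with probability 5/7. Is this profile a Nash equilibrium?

Yes

Check Firm B's indifference given Firm A's mix p = 11/14:
  payoff from Low = 11/14; payoff from High = 11/14 — equal.
Check Firm A's indifference given Firm B's mix q = 5/7:
  payoff from Low = -33/7; payoff from High = -33/7 — equal.
Both players are indifferent, so neither can profitably deviate.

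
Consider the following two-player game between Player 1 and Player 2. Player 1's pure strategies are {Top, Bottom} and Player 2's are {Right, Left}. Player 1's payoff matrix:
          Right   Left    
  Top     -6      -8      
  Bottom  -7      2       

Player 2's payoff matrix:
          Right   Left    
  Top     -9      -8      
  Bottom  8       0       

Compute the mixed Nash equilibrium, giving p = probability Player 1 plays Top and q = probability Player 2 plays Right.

p = 8/9, q = 10/11

For Player 2 to be willing to mix, Player 2 must be indifferent between Right and Left, which pins down Player 1's mix.
  Player 2's payoff from Right: p·(-9) + (1−p)·8 = -17p + 8
  Player 2's payoff from Left: p·(-8) + (1−p)·0 = -8p
  -17p + 8 = -8p  ⇒  -9p = -8  ⇒  p = 8/9.
Player 1's indifference between Top and Bottom determines Player 2's mixing probability q:
  Player 1's expected payoff from Top: q·(-6) + (1−q)·(-8) = 2q - 8
  Player 1's expected payoff from Bottom: q·(-7) + (1−q)·2 = -9q + 2
  2q - 8 = -9q + 2  ⇒  11q = 10  ⇒  q = 10/11.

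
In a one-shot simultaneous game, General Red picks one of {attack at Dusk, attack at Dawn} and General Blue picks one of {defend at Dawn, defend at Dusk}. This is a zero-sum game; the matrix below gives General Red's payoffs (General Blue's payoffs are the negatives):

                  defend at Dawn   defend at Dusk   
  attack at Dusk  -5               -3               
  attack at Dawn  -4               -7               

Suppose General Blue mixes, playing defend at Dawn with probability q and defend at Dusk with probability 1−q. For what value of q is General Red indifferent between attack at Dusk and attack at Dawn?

General Blue's mix must leave General Red indifferent between attack at Dusk and attack at Dawn.
  General Red's expected payoff from attack at Dusk: q·(-5) + (1−q)·(-3) = -2q - 3
  General Red's expected payoff from attack at Dawn: q·(-4) + (1−q)·(-7) = 3q - 7
  -2q - 3 = 3q - 7  ⇒  -5q = -4  ⇒  q = 4/5.

q = 4/5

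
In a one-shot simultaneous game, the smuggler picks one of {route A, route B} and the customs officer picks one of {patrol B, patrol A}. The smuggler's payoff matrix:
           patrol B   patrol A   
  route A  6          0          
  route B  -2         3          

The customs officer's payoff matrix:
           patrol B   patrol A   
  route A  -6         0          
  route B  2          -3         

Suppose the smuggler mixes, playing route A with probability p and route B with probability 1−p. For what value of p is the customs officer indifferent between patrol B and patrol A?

p = 5/11

The customs officer's indifference between patrol B and patrol A determines the smuggler's mixing probability p:
  the customs officer's payoff from patrol B: p·(-6) + (1−p)·2 = -8p + 2
  the customs officer's payoff from patrol A: p·0 + (1−p)·(-3) = 3p - 3
  -8p + 2 = 3p - 3  ⇒  -11p = -5  ⇒  p = 5/11.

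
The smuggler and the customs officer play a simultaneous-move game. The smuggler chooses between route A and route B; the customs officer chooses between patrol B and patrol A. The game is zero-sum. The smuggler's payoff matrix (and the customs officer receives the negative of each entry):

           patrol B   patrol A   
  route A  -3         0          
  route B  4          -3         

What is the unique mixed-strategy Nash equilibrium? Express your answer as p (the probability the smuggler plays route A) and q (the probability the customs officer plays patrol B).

In a mixed equilibrium the customs officer is indifferent between patrol B and patrol A; this condition fixes p.
  the customs officer's expected payoff from patrol B: p·3 + (1−p)·(-4) = 7p - 4
  the customs officer's expected payoff from patrol A: p·0 + (1−p)·3 = -3p + 3
  7p - 4 = -3p + 3  ⇒  10p = 7  ⇒  p = 7/10.
The customs officer's mix must leave the smuggler indifferent between route A and route B.
  the smuggler's payoff from route A: q·(-3) + (1−q)·0 = -3q
  the smuggler's payoff from route B: q·4 + (1−q)·(-3) = 7q - 3
  -3q = 7q - 3  ⇒  -10q = -3  ⇒  q = 3/10.

p = 7/10, q = 3/10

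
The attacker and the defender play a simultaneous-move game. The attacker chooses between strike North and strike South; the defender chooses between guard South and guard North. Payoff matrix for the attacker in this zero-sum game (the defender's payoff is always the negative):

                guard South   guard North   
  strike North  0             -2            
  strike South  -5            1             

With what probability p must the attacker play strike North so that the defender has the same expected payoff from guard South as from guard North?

Set the defender's expected payoff from guard South equal to that from guard North:
  the defender's expected payoff from guard South: p·0 + (1−p)·5 = -5p + 5
  the defender's expected payoff from guard North: p·2 + (1−p)·(-1) = 3p - 1
  -5p + 5 = 3p - 1  ⇒  -8p = -6  ⇒  p = 3/4.

p = 3/4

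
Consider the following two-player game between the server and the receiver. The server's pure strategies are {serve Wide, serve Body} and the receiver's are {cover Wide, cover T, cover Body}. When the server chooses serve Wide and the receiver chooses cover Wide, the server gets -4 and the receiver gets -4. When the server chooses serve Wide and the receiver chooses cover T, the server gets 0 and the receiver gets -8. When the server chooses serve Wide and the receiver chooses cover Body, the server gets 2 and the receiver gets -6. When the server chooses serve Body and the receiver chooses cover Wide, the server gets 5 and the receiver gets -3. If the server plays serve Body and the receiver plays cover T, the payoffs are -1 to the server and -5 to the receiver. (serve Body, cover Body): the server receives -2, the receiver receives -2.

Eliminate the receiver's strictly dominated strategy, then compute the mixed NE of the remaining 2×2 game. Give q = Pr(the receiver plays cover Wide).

q = 4/13

The receiver's strategy cover T is strictly dominated by cover Body: -6 > -8 and -2 > -5. Eliminate cover T.
In a mixed equilibrium the server is indifferent between serve Wide and serve Body; this condition fixes q.
  the server's payoff from serve Wide: q·(-4) + (1−q)·2 = -6q + 2
  the server's payoff from serve Body: q·5 + (1−q)·(-2) = 7q - 2
  -6q + 2 = 7q - 2  ⇒  -13q = -4  ⇒  q = 4/13.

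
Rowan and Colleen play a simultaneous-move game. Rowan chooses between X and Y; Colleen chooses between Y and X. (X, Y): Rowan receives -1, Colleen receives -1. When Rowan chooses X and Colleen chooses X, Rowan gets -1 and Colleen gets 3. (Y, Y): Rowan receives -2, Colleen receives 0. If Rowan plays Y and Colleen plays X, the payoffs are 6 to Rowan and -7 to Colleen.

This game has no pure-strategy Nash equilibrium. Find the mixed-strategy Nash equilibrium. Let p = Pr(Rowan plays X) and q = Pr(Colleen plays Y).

p = 7/11, q = 7/8

Rowan's mix must leave Colleen indifferent between Y and X.
  Colleen's payoff to Y: p·(-1) + (1−p)·0 = -p
  Colleen's payoff to X: p·3 + (1−p)·(-7) = 10p - 7
  -p = 10p - 7  ⇒  -11p = -7  ⇒  p = 7/11.
Set Rowan's expected payoff from X equal to that from Y:
  Rowan's expected payoff from X: q·(-1) + (1−q)·(-1) = -1
  Rowan's expected payoff from Y: q·(-2) + (1−q)·6 = -8q + 6
  -1 = -8q + 6  ⇒  8q = 7  ⇒  q = 7/8.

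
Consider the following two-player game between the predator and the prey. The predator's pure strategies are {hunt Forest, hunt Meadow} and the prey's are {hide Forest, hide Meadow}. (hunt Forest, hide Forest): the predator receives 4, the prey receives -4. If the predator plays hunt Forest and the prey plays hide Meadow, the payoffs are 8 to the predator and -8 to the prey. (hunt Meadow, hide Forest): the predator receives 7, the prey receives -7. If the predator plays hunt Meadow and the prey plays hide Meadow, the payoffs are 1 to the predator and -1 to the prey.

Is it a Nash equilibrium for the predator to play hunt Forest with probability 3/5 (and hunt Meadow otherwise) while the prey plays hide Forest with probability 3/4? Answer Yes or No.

Given the prey's mix q = 3/4, the predator's payoff from hunt Forest is 5 but from hunt Meadow is 11/2. The predator strictly prefers hunt Meadow, so the predator would not mix.
So the proposed profile is not a Nash equilibrium.

No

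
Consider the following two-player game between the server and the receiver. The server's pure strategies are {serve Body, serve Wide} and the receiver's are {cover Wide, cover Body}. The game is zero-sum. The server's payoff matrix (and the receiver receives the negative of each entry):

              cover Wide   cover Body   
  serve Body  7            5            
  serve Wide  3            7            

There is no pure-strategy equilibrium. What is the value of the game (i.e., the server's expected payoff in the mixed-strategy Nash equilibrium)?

In a mixed equilibrium the server is indifferent between serve Body and serve Wide; this condition fixes q.
  the server's expected payoff from serve Body: q·7 + (1−q)·5 = 2q + 5
  the server's expected payoff from serve Wide: q·3 + (1−q)·7 = -4q + 7
  2q + 5 = -4q + 7  ⇒  6q = 2  ⇒  q = 1/3.
The value is the server's expected payoff against this mix (using serve Body): (1/3)·7 + (2/3)·5 = 17/3.

v = 17/3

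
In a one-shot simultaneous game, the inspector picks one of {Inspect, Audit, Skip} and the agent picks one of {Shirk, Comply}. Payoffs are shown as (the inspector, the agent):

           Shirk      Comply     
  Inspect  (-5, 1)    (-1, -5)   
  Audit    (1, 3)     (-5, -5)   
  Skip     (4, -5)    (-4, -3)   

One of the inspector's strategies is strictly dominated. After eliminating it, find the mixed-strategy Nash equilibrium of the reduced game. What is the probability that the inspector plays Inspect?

p = 1/4

The inspector's strategy Audit is strictly dominated by Skip: 4 > 1 and -4 > -5. Eliminate Audit.
The inspector's mix must leave the agent indifferent between Shirk and Comply.
  the agent's payoff from Shirk: p·1 + (1−p)·(-5) = 6p - 5
  the agent's payoff from Comply: p·(-5) + (1−p)·(-3) = -2p - 3
  6p - 5 = -2p - 3  ⇒  8p = 2  ⇒  p = 1/4.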